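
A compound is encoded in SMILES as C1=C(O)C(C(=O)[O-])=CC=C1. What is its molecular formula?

Heavy atoms from the SMILES: 7 C, 3 O.
Implicit hydrogens by atom environment:
  4 × C (aromatic): 1 H each → 4
  2 × C (aromatic): no H
  1 × C: no H
  1 × O: 1 H
  1 × O: no H
  1 × O (charge -1): no H
  Total hydrogens = 5.
Net charge -1.
Molecular formula: C7H5O3-

C7H5O3-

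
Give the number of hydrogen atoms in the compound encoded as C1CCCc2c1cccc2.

Hydrogens are implicit in SMILES; fill each atom to its normal valence:
  4 × C: 2 H each → 8
  4 × C (aromatic): 1 H each → 4
  2 × C (aromatic): no H
  Total hydrogens = 12.

12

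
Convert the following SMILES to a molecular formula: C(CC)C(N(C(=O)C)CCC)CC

C11H23NO

Heavy atoms from the SMILES: 11 C, 1 N, 1 O.
Implicit hydrogens by atom environment:
  5 × C: 2 H each → 10
  4 × C: 3 H each → 12
  1 × C: 1 H
  1 × C: no H
  1 × N: no H
  1 × O: no H
  Total hydrogens = 23.
Molecular formula: C11H23NO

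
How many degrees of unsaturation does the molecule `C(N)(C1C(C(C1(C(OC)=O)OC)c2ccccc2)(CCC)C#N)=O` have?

9

Molecular formula from the SMILES: C18H22N2O4.
DoU = (2C + 2 + N − H − X)/2 = (2·18 + 2 + 2 − 22 − 0)/2 = 18/2 = 9.
(Structurally: 2 ring(s) + 7 π bond(s) = 9.)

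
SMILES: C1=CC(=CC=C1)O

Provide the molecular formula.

C6H6O

Heavy atoms from the SMILES: 6 C, 1 O.
Implicit hydrogens by atom environment:
  5 × C (aromatic): 1 H each → 5
  1 × C (aromatic): no H
  1 × O: 1 H
  Total hydrogens = 6.
Molecular formula: C6H6O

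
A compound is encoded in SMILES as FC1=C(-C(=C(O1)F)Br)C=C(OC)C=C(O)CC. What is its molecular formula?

Heavy atoms from the SMILES: 1 Br, 11 C, 2 F, 3 O.
Implicit hydrogens by atom environment:
  4 × C (aromatic): no H
  2 × C: 3 H each → 6
  2 × C: 1 H each → 2
  2 × C: no H
  2 × F: no H
  1 × Br: no H
  1 × C: 2 H
  1 × O: 1 H
  1 × O (aromatic): no H
  1 × O: no H
  Total hydrogens = 11.
Molecular formula: C11H11BrF2O3

C11H11BrF2O3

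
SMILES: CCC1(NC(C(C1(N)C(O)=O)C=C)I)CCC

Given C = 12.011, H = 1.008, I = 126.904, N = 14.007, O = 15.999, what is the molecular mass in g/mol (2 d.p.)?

352.22

Molecular formula: C12H21IN2O2.
M = 12×12.011 + 21×1.008 + 1×126.904 + 2×14.007 + 2×15.999 = 352.22 g/mol.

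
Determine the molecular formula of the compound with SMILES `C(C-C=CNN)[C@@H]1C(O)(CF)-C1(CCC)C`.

Heavy atoms from the SMILES: 12 C, 1 F, 2 N, 1 O.
Implicit hydrogens by atom environment:
  5 × C: 2 H each → 10
  3 × C: 1 H each → 3
  2 × C: 3 H each → 6
  2 × C: no H
  1 × F: no H
  1 × N: 2 H
  1 × N: 1 H
  1 × O: 1 H
  Total hydrogens = 23.
Molecular formula: C12H23FN2O

C12H23FN2O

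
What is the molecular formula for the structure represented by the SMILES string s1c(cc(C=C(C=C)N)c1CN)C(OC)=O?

C11H14N2O2S

Heavy atoms from the SMILES: 11 C, 2 N, 2 O, 1 S.
Implicit hydrogens by atom environment:
  3 × C (aromatic): no H
  2 × C: 2 H each → 4
  2 × C: 1 H each → 2
  2 × C: no H
  2 × N: 2 H each → 4
  2 × O: no H
  1 × C: 3 H
  1 × C (aromatic): 1 H
  1 × S (aromatic): no H
  Total hydrogens = 14.
Molecular formula: C11H14N2O2S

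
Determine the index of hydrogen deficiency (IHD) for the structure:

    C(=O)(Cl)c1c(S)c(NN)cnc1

5

Molecular formula from the SMILES: C6H6ClN3OS.
DoU = (2C + 2 + N − H − X)/2 = (2·6 + 2 + 3 − 6 − 1)/2 = 10/2 = 5.
(Structurally: 1 ring(s) + 4 π bond(s) = 5.)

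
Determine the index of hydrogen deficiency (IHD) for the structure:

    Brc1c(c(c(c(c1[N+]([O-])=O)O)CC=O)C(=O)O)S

Molecular formula from the SMILES: C9H6BrNO6S.
DoU = (2C + 2 + N − H − X)/2 = (2·9 + 2 + 1 − 6 − 1)/2 = 14/2 = 7.
(Structurally: 1 ring(s) + 6 π bond(s) = 7.)

7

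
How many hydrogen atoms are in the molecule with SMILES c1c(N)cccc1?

7

Hydrogens are implicit in SMILES; fill each atom to its normal valence:
  5 × C (aromatic): 1 H each → 5
  1 × C (aromatic): no H
  1 × N: 2 H
  Total hydrogens = 7.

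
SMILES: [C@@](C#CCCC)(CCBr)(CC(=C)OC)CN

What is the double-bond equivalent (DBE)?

3

Molecular formula from the SMILES: C13H22BrNO.
DoU = (2C + 2 + N − H − X)/2 = (2·13 + 2 + 1 − 22 − 1)/2 = 6/2 = 3.
(Structurally: 0 ring(s) + 3 π bond(s) = 3.)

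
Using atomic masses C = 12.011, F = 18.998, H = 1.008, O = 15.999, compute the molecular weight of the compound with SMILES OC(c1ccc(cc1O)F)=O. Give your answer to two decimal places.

Molecular formula: C7H5FO3.
M = 7×12.011 + 1×18.998 + 5×1.008 + 3×15.999 = 156.11 g/mol.

156.11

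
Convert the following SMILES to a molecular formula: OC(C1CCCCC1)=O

Heavy atoms from the SMILES: 7 C, 2 O.
Implicit hydrogens by atom environment:
  5 × C: 2 H each → 10
  1 × C: 1 H
  1 × C: no H
  1 × O: 1 H
  1 × O: no H
  Total hydrogens = 12.
Molecular formula: C7H12O2

C7H12O2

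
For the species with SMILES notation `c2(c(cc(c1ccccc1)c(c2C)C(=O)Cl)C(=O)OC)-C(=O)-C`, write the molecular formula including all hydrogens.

C18H15ClO4

Heavy atoms from the SMILES: 18 C, 1 Cl, 4 O.
Implicit hydrogens by atom environment:
  6 × C (aromatic): 1 H each → 6
  6 × C (aromatic): no H
  4 × O: no H
  3 × C: 3 H each → 9
  3 × C: no H
  1 × Cl: no H
  Total hydrogens = 15.
Molecular formula: C18H15ClO4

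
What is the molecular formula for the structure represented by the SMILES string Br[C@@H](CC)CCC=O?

C6H11BrO

Heavy atoms from the SMILES: 1 Br, 6 C, 1 O.
Implicit hydrogens by atom environment:
  3 × C: 2 H each → 6
  2 × C: 1 H each → 2
  1 × Br: no H
  1 × C: 3 H
  1 × O: no H
  Total hydrogens = 11.
Molecular formula: C6H11BrO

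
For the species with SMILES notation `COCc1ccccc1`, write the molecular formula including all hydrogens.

Heavy atoms from the SMILES: 8 C, 1 O.
Implicit hydrogens by atom environment:
  5 × C (aromatic): 1 H each → 5
  1 × C: 3 H
  1 × C: 2 H
  1 × C (aromatic): no H
  1 × O: no H
  Total hydrogens = 10.
Molecular formula: C8H10O

C8H10O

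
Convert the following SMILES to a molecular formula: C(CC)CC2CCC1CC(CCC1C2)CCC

C17H32

Heavy atoms from the SMILES: 17 C.
Implicit hydrogens by atom environment:
  11 × C: 2 H each → 22
  4 × C: 1 H each → 4
  2 × C: 3 H each → 6
  Total hydrogens = 32.
Molecular formula: C17H32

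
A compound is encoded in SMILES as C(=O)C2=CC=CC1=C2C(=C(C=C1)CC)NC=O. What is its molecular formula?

Heavy atoms from the SMILES: 14 C, 1 N, 2 O.
Implicit hydrogens by atom environment:
  5 × C (aromatic): 1 H each → 5
  5 × C (aromatic): no H
  2 × C: 1 H each → 2
  2 × O: no H
  1 × C: 3 H
  1 × C: 2 H
  1 × N: 1 H
  Total hydrogens = 13.
Molecular formula: C14H13NO2

C14H13NO2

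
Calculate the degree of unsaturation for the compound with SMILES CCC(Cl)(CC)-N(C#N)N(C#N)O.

Molecular formula from the SMILES: C7H11ClN4O.
DoU = (2C + 2 + N − H − X)/2 = (2·7 + 2 + 4 − 11 − 1)/2 = 8/2 = 4.
(Structurally: 0 ring(s) + 4 π bond(s) = 4.)

4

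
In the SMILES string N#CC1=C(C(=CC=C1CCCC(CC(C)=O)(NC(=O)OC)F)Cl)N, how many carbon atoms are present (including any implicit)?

The symbol for carbon appears 16 times in the SMILES. (Cl is a single chlorine, not C + l.)

16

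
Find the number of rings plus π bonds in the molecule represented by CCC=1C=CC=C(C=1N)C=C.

Molecular formula from the SMILES: C10H13N.
DoU = (2C + 2 + N − H − X)/2 = (2·10 + 2 + 1 − 13 − 0)/2 = 10/2 = 5.
(Structurally: 1 ring(s) + 4 π bond(s) = 5.)

5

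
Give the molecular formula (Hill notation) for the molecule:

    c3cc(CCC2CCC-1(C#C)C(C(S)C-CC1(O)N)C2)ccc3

C20H27NOS

Heavy atoms from the SMILES: 20 C, 1 N, 1 O, 1 S.
Implicit hydrogens by atom environment:
  7 × C: 2 H each → 14
  5 × C (aromatic): 1 H each → 5
  4 × C: 1 H each → 4
  3 × C: no H
  1 × C (aromatic): no H
  1 × N: 2 H
  1 × O: 1 H
  1 × S: 1 H
  Total hydrogens = 27.
Molecular formula: C20H27NOS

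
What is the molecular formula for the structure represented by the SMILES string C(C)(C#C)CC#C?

C7H8

Heavy atoms from the SMILES: 7 C.
Implicit hydrogens by atom environment:
  3 × C: 1 H each → 3
  2 × C: no H
  1 × C: 3 H
  1 × C: 2 H
  Total hydrogens = 8.
Molecular formula: C7H8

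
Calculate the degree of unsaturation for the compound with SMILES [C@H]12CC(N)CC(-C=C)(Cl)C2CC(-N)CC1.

3

Molecular formula from the SMILES: C12H21ClN2.
DoU = (2C + 2 + N − H − X)/2 = (2·12 + 2 + 2 − 21 − 1)/2 = 6/2 = 3.
(Structurally: 2 ring(s) + 1 π bond(s) = 3.)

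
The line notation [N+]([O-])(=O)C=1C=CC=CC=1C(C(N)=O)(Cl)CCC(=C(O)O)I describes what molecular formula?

C12H12ClIN2O5

Heavy atoms from the SMILES: 12 C, 1 Cl, 1 I, 2 N, 5 O.
Implicit hydrogens by atom environment:
  4 × C (aromatic): 1 H each → 4
  4 × C: no H
  2 × C: 2 H each → 4
  2 × C (aromatic): no H
  2 × O: 1 H each → 2
  2 × O: no H
  1 × Cl: no H
  1 × I: no H
  1 × N: 2 H
  1 × N (charge +1): no H
  1 × O (charge -1): no H
  Total hydrogens = 12.
Molecular formula: C12H12ClIN2O5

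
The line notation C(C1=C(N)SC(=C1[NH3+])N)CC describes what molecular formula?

C7H14N3S+

Heavy atoms from the SMILES: 7 C, 3 N, 1 S.
Implicit hydrogens by atom environment:
  4 × C (aromatic): no H
  2 × C: 2 H each → 4
  2 × N: 2 H each → 4
  1 × C: 3 H
  1 × N (charge +1): 3 H
  1 × S (aromatic): no H
  Total hydrogens = 14.
Net charge +1.
Molecular formula: C7H14N3S+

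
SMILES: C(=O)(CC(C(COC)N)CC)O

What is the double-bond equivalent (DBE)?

1

Molecular formula from the SMILES: C8H17NO3.
DoU = (2C + 2 + N − H − X)/2 = (2·8 + 2 + 1 − 17 − 0)/2 = 2/2 = 1.
(Structurally: 0 ring(s) + 1 π bond(s) = 1.)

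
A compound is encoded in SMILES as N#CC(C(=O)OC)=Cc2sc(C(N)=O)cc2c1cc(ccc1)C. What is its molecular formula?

Heavy atoms from the SMILES: 17 C, 2 N, 3 O, 1 S.
Implicit hydrogens by atom environment:
  5 × C (aromatic): 1 H each → 5
  5 × C (aromatic): no H
  4 × C: no H
  3 × O: no H
  2 × C: 3 H each → 6
  1 × C: 1 H
  1 × N: 2 H
  1 × N: no H
  1 × S (aromatic): no H
  Total hydrogens = 14.
Molecular formula: C17H14N2O3S

C17H14N2O3S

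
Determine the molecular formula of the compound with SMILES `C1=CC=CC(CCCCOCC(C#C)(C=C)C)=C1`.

Heavy atoms from the SMILES: 17 C, 1 O.
Implicit hydrogens by atom environment:
  6 × C: 2 H each → 12
  5 × C (aromatic): 1 H each → 5
  2 × C: 1 H each → 2
  2 × C: no H
  1 × C: 3 H
  1 × C (aromatic): no H
  1 × O: no H
  Total hydrogens = 22.
Molecular formula: C17H22O

C17H22O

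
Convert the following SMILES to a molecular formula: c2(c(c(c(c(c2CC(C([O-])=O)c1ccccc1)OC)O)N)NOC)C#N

Heavy atoms from the SMILES: 18 C, 3 N, 5 O.
Implicit hydrogens by atom environment:
  7 × C (aromatic): no H
  5 × C (aromatic): 1 H each → 5
  3 × O: no H
  2 × C: 3 H each → 6
  2 × C: no H
  1 × C: 2 H
  1 × C: 1 H
  1 × N: 2 H
  1 × N: 1 H
  1 × N: no H
  1 × O: 1 H
  1 × O (charge -1): no H
  Total hydrogens = 18.
Net charge -1.
Molecular formula: C18H18N3O5-

C18H18N3O5-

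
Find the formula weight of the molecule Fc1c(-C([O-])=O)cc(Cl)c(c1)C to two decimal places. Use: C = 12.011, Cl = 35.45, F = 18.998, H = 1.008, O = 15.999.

Molecular formula: C8H5ClFO2-.
M = 8×12.011 + 1×35.45 + 1×18.998 + 5×1.008 + 2×15.999 = 187.57 g/mol.

187.57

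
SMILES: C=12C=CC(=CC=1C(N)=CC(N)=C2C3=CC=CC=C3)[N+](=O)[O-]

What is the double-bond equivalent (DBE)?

Molecular formula from the SMILES: C16H13N3O2.
DoU = (2C + 2 + N − H − X)/2 = (2·16 + 2 + 3 − 13 − 0)/2 = 24/2 = 12.
(Structurally: 3 ring(s) + 9 π bond(s) = 12.)

12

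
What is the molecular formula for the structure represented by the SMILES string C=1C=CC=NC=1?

C5H5N

Heavy atoms from the SMILES: 5 C, 1 N.
Implicit hydrogens by atom environment:
  5 × C (aromatic): 1 H each → 5
  1 × N (aromatic): no H
  Total hydrogens = 5.
Molecular formula: C5H5N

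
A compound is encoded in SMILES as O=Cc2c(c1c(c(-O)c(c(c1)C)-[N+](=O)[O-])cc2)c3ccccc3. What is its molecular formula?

C18H13NO4

Heavy atoms from the SMILES: 18 C, 1 N, 4 O.
Implicit hydrogens by atom environment:
  8 × C (aromatic): 1 H each → 8
  8 × C (aromatic): no H
  2 × O: no H
  1 × C: 3 H
  1 × C: 1 H
  1 × N (charge +1): no H
  1 × O: 1 H
  1 × O (charge -1): no H
  Total hydrogens = 13.
Molecular formula: C18H13NO4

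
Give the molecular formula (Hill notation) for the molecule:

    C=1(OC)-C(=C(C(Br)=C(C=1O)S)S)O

C7H7BrO3S2

Heavy atoms from the SMILES: 1 Br, 7 C, 3 O, 2 S.
Implicit hydrogens by atom environment:
  6 × C (aromatic): no H
  2 × O: 1 H each → 2
  2 × S: 1 H each → 2
  1 × Br: no H
  1 × C: 3 H
  1 × O: no H
  Total hydrogens = 7.
Molecular formula: C7H7BrO3S2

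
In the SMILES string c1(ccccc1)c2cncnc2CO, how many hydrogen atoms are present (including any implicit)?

10

Hydrogens are implicit in SMILES; fill each atom to its normal valence:
  7 × C (aromatic): 1 H each → 7
  3 × C (aromatic): no H
  2 × N (aromatic): no H
  1 × C: 2 H
  1 × O: 1 H
  Total hydrogens = 10.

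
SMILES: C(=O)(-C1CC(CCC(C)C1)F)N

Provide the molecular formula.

C9H16FNO

Heavy atoms from the SMILES: 9 C, 1 F, 1 N, 1 O.
Implicit hydrogens by atom environment:
  4 × C: 2 H each → 8
  3 × C: 1 H each → 3
  1 × C: 3 H
  1 × C: no H
  1 × F: no H
  1 × N: 2 H
  1 × O: no H
  Total hydrogens = 16.
Molecular formula: C9H16FNO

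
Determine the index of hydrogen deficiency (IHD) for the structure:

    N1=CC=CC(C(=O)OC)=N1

5

Molecular formula from the SMILES: C6H6N2O2.
DoU = (2C + 2 + N − H − X)/2 = (2·6 + 2 + 2 − 6 − 0)/2 = 10/2 = 5.
(Structurally: 1 ring(s) + 4 π bond(s) = 5.)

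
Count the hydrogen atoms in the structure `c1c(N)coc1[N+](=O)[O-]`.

Hydrogens are implicit in SMILES; fill each atom to its normal valence:
  2 × C (aromatic): 1 H each → 2
  2 × C (aromatic): no H
  1 × N: 2 H
  1 × N (charge +1): no H
  1 × O (aromatic): no H
  1 × O: no H
  1 × O (charge -1): no H
  Total hydrogens = 4.

4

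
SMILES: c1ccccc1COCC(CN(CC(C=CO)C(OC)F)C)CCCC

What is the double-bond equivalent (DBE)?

Molecular formula from the SMILES: C21H34FNO3.
DoU = (2C + 2 + N − H − X)/2 = (2·21 + 2 + 1 − 34 − 1)/2 = 10/2 = 5.
(Structurally: 1 ring(s) + 4 π bond(s) = 5.)

5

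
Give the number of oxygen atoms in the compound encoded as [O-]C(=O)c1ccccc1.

The symbol for oxygen appears 2 times in the SMILES.

2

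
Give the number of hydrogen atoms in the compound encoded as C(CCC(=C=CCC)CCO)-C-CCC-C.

Hydrogens are implicit in SMILES; fill each atom to its normal valence:
  10 × C: 2 H each → 20
  2 × C: 3 H each → 6
  2 × C: no H
  1 × C: 1 H
  1 × O: 1 H
  Total hydrogens = 28.

28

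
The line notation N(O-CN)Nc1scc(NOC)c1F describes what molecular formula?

Heavy atoms from the SMILES: 6 C, 1 F, 4 N, 2 O, 1 S.
Implicit hydrogens by atom environment:
  3 × C (aromatic): no H
  3 × N: 1 H each → 3
  2 × O: no H
  1 × C: 3 H
  1 × C: 2 H
  1 × C (aromatic): 1 H
  1 × F: no H
  1 × N: 2 H
  1 × S (aromatic): no H
  Total hydrogens = 11.
Molecular formula: C6H11FN4O2S

C6H11FN4O2S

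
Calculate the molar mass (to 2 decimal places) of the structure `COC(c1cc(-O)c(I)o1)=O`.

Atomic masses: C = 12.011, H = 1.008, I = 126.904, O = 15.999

268.01

Molecular formula: C6H5IO4.
M = 6×12.011 + 5×1.008 + 1×126.904 + 4×15.999 = 268.01 g/mol.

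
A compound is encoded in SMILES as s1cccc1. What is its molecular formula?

Heavy atoms from the SMILES: 4 C, 1 S.
Implicit hydrogens by atom environment:
  4 × C (aromatic): 1 H each → 4
  1 × S (aromatic): no H
  Total hydrogens = 4.
Molecular formula: C4H4S

C4H4S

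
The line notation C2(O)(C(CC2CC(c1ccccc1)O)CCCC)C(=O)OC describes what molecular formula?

C18H26O4

Heavy atoms from the SMILES: 18 C, 4 O.
Implicit hydrogens by atom environment:
  5 × C: 2 H each → 10
  5 × C (aromatic): 1 H each → 5
  3 × C: 1 H each → 3
  2 × C: 3 H each → 6
  2 × C: no H
  2 × O: 1 H each → 2
  2 × O: no H
  1 × C (aromatic): no H
  Total hydrogens = 26.
Molecular formula: C18H26O4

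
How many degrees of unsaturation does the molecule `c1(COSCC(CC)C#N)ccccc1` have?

6

Molecular formula from the SMILES: C12H15NOS.
DoU = (2C + 2 + N − H − X)/2 = (2·12 + 2 + 1 − 15 − 0)/2 = 12/2 = 6.
(Structurally: 1 ring(s) + 5 π bond(s) = 6.)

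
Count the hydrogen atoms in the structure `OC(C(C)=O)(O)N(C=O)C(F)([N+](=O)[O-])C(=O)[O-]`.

6

Hydrogens are implicit in SMILES; fill each atom to its normal valence:
  4 × C: no H
  4 × O: no H
  2 × O: 1 H each → 2
  2 × O (charge -1): no H
  1 × C: 3 H
  1 × C: 1 H
  1 × F: no H
  1 × N: no H
  1 × N (charge +1): no H
  Total hydrogens = 6.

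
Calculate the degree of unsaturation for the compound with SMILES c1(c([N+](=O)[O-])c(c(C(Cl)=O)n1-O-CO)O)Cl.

Molecular formula from the SMILES: C6H4Cl2N2O6.
DoU = (2C + 2 + N − H − X)/2 = (2·6 + 2 + 2 − 4 − 2)/2 = 10/2 = 5.
(Structurally: 1 ring(s) + 4 π bond(s) = 5.)

5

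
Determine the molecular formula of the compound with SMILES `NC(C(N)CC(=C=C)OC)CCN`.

Heavy atoms from the SMILES: 9 C, 3 N, 1 O.
Implicit hydrogens by atom environment:
  4 × C: 2 H each → 8
  3 × N: 2 H each → 6
  2 × C: 1 H each → 2
  2 × C: no H
  1 × C: 3 H
  1 × O: no H
  Total hydrogens = 19.
Molecular formula: C9H19N3O

C9H19N3O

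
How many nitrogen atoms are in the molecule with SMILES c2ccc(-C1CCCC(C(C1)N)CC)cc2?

The symbol for nitrogen appears 1 time in the SMILES.

1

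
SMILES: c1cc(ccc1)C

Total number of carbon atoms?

7

The symbol for carbon appears 7 times in the SMILES. Lowercase c denotes aromatic carbon and counts toward C.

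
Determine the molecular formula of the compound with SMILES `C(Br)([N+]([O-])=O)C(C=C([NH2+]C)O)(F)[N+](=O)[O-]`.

C5H8BrFN3O5+

Heavy atoms from the SMILES: 1 Br, 5 C, 1 F, 3 N, 5 O.
Implicit hydrogens by atom environment:
  2 × C: 1 H each → 2
  2 × C: no H
  2 × N (charge +1): no H
  2 × O: no H
  2 × O (charge -1): no H
  1 × Br: no H
  1 × C: 3 H
  1 × F: no H
  1 × N (charge +1): 2 H
  1 × O: 1 H
  Total hydrogens = 8.
Net charge +1.
Molecular formula: C5H8BrFN3O5+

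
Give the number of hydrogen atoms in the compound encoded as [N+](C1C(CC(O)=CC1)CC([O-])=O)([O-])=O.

Hydrogens are implicit in SMILES; fill each atom to its normal valence:
  3 × C: 2 H each → 6
  3 × C: 1 H each → 3
  2 × C: no H
  2 × O: no H
  2 × O (charge -1): no H
  1 × N (charge +1): no H
  1 × O: 1 H
  Total hydrogens = 10.

10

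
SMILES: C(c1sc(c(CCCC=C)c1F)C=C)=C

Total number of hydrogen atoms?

15

Hydrogens are implicit in SMILES; fill each atom to its normal valence:
  6 × C: 2 H each → 12
  4 × C (aromatic): no H
  3 × C: 1 H each → 3
  1 × F: no H
  1 × S (aromatic): no H
  Total hydrogens = 15.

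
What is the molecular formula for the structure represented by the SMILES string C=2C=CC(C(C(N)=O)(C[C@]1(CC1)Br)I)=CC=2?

Heavy atoms from the SMILES: 1 Br, 12 C, 1 I, 1 N, 1 O.
Implicit hydrogens by atom environment:
  5 × C (aromatic): 1 H each → 5
  3 × C: 2 H each → 6
  3 × C: no H
  1 × Br: no H
  1 × C (aromatic): no H
  1 × I: no H
  1 × N: 2 H
  1 × O: no H
  Total hydrogens = 13.
Molecular formula: C12H13BrINO

C12H13BrINO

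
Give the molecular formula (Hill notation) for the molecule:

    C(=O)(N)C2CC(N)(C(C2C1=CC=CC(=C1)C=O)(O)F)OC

Heavy atoms from the SMILES: 14 C, 1 F, 2 N, 4 O.
Implicit hydrogens by atom environment:
  4 × C (aromatic): 1 H each → 4
  3 × C: 1 H each → 3
  3 × C: no H
  3 × O: no H
  2 × C (aromatic): no H
  2 × N: 2 H each → 4
  1 × C: 3 H
  1 × C: 2 H
  1 × F: no H
  1 × O: 1 H
  Total hydrogens = 17.
Molecular formula: C14H17FN2O4

C14H17FN2O4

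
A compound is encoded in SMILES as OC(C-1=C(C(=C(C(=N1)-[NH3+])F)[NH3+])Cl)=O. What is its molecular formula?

Heavy atoms from the SMILES: 6 C, 1 Cl, 1 F, 3 N, 2 O.
Implicit hydrogens by atom environment:
  5 × C (aromatic): no H
  2 × N (charge +1): 3 H each → 6
  1 × C: no H
  1 × Cl: no H
  1 × F: no H
  1 × N (aromatic): no H
  1 × O: 1 H
  1 × O: no H
  Total hydrogens = 7.
Net charge +2.
Molecular formula: [C6H7ClFN3O2]2+

[C6H7ClFN3O2]2+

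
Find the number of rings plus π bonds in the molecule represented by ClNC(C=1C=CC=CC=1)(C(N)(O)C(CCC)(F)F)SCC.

4

Molecular formula from the SMILES: C14H21ClF2N2OS.
DoU = (2C + 2 + N − H − X)/2 = (2·14 + 2 + 2 − 21 − 3)/2 = 8/2 = 4.
(Structurally: 1 ring(s) + 3 π bond(s) = 4.)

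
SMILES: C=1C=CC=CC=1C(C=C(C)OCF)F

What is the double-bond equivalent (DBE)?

Molecular formula from the SMILES: C11H12F2O.
DoU = (2C + 2 + N − H − X)/2 = (2·11 + 2 + 0 − 12 − 2)/2 = 10/2 = 5.
(Structurally: 1 ring(s) + 4 π bond(s) = 5.)

5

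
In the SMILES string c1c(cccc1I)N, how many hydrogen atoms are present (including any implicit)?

6

Hydrogens are implicit in SMILES; fill each atom to its normal valence:
  4 × C (aromatic): 1 H each → 4
  2 × C (aromatic): no H
  1 × I: no H
  1 × N: 2 H
  Total hydrogens = 6.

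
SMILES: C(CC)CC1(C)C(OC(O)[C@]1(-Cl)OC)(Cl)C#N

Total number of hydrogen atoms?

17

Hydrogens are implicit in SMILES; fill each atom to its normal valence:
  4 × C: no H
  3 × C: 3 H each → 9
  3 × C: 2 H each → 6
  2 × Cl: no H
  2 × O: no H
  1 × C: 1 H
  1 × N: no H
  1 × O: 1 H
  Total hydrogens = 17.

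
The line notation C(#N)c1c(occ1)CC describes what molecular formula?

Heavy atoms from the SMILES: 7 C, 1 N, 1 O.
Implicit hydrogens by atom environment:
  2 × C (aromatic): 1 H each → 2
  2 × C (aromatic): no H
  1 × C: 3 H
  1 × C: 2 H
  1 × C: no H
  1 × N: no H
  1 × O (aromatic): no H
  Total hydrogens = 7.
Molecular formula: C7H7NO

C7H7NO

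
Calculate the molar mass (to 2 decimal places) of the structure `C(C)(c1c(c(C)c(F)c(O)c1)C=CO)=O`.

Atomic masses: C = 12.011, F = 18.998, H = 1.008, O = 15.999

Molecular formula: C11H11FO3.
M = 11×12.011 + 1×18.998 + 11×1.008 + 3×15.999 = 210.20 g/mol.

210.20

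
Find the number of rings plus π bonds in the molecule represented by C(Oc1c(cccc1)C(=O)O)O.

Molecular formula from the SMILES: C8H8O4.
DoU = (2C + 2 + N − H − X)/2 = (2·8 + 2 + 0 − 8 − 0)/2 = 10/2 = 5.
(Structurally: 1 ring(s) + 4 π bond(s) = 5.)

5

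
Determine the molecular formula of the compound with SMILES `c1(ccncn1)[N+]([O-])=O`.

Heavy atoms from the SMILES: 4 C, 3 N, 2 O.
Implicit hydrogens by atom environment:
  3 × C (aromatic): 1 H each → 3
  2 × N (aromatic): no H
  1 × C (aromatic): no H
  1 × N (charge +1): no H
  1 × O: no H
  1 × O (charge -1): no H
  Total hydrogens = 3.
Molecular formula: C4H3N3O2

C4H3N3O2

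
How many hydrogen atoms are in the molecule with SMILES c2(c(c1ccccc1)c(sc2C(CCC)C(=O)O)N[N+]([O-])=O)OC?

18

Hydrogens are implicit in SMILES; fill each atom to its normal valence:
  5 × C (aromatic): 1 H each → 5
  5 × C (aromatic): no H
  3 × O: no H
  2 × C: 3 H each → 6
  2 × C: 2 H each → 4
  1 × C: 1 H
  1 × C: no H
  1 × N: 1 H
  1 × N (charge +1): no H
  1 × O: 1 H
  1 × O (charge -1): no H
  1 × S (aromatic): no H
  Total hydrogens = 18.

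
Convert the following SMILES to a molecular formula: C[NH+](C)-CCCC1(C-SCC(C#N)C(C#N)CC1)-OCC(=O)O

C16H26N3O3S+

Heavy atoms from the SMILES: 16 C, 3 N, 3 O, 1 S.
Implicit hydrogens by atom environment:
  8 × C: 2 H each → 16
  4 × C: no H
  2 × C: 3 H each → 6
  2 × C: 1 H each → 2
  2 × N: no H
  2 × O: no H
  1 × N (charge +1): 1 H
  1 × O: 1 H
  1 × S: no H
  Total hydrogens = 26.
Net charge +1.
Molecular formula: C16H26N3O3S+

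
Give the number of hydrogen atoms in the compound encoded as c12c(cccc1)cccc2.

8

Hydrogens are implicit in SMILES; fill each atom to its normal valence:
  8 × C (aromatic): 1 H each → 8
  2 × C (aromatic): no H
  Total hydrogens = 8.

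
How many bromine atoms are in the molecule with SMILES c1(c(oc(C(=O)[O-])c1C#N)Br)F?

The symbol for bromine appears 1 time in the SMILES.

1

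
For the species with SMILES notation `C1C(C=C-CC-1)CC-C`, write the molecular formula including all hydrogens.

C9H16

Heavy atoms from the SMILES: 9 C.
Implicit hydrogens by atom environment:
  5 × C: 2 H each → 10
  3 × C: 1 H each → 3
  1 × C: 3 H
  Total hydrogens = 16.
Molecular formula: C9H16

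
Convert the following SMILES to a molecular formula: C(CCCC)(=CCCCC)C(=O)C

C12H22O

Heavy atoms from the SMILES: 12 C, 1 O.
Implicit hydrogens by atom environment:
  6 × C: 2 H each → 12
  3 × C: 3 H each → 9
  2 × C: no H
  1 × C: 1 H
  1 × O: no H
  Total hydrogens = 22.
Molecular formula: C12H22O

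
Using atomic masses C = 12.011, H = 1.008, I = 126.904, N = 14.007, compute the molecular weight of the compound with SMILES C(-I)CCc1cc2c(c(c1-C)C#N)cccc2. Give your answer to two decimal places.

Molecular formula: C15H14IN.
M = 15×12.011 + 14×1.008 + 1×126.904 + 1×14.007 = 335.19 g/mol.

335.19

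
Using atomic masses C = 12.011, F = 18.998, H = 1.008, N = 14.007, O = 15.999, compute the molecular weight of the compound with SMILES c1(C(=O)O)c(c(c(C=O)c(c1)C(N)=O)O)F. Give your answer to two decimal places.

Molecular formula: C9H6FNO5.
M = 9×12.011 + 1×18.998 + 6×1.008 + 1×14.007 + 5×15.999 = 227.15 g/mol.

227.15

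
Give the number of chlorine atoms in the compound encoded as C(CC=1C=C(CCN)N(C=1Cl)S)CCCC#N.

The symbol for chlorine appears 1 time in the SMILES.

1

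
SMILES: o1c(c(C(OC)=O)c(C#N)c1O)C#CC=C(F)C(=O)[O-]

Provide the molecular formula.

C12H5FNO6-

Heavy atoms from the SMILES: 12 C, 1 F, 1 N, 6 O.
Implicit hydrogens by atom environment:
  6 × C: no H
  4 × C (aromatic): no H
  3 × O: no H
  1 × C: 3 H
  1 × C: 1 H
  1 × F: no H
  1 × N: no H
  1 × O: 1 H
  1 × O (aromatic): no H
  1 × O (charge -1): no H
  Total hydrogens = 5.
Net charge -1.
Molecular formula: C12H5FNO6-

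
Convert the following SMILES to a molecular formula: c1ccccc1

Heavy atoms from the SMILES: 6 C.
Implicit hydrogens by atom environment:
  6 × C (aromatic): 1 H each → 6
  Total hydrogens = 6.
Molecular formula: C6H6

C6H6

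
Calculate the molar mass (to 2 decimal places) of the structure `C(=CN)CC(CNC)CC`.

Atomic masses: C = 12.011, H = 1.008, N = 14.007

Molecular formula: C8H18N2.
M = 8×12.011 + 18×1.008 + 2×14.007 = 142.25 g/mol.

142.25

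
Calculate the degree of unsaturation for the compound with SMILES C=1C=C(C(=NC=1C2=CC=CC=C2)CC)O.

Molecular formula from the SMILES: C13H13NO.
DoU = (2C + 2 + N − H − X)/2 = (2·13 + 2 + 1 − 13 − 0)/2 = 16/2 = 8.
(Structurally: 2 ring(s) + 6 π bond(s) = 8.)

8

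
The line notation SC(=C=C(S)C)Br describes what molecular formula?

Heavy atoms from the SMILES: 1 Br, 4 C, 2 S.
Implicit hydrogens by atom environment:
  3 × C: no H
  2 × S: 1 H each → 2
  1 × Br: no H
  1 × C: 3 H
  Total hydrogens = 5.
Molecular formula: C4H5BrS2

C4H5BrS2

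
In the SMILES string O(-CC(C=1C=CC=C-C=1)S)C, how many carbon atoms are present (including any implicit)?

The symbol for carbon appears 9 times in the SMILES.

9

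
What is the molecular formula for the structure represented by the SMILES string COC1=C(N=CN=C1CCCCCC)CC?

Heavy atoms from the SMILES: 13 C, 2 N, 1 O.
Implicit hydrogens by atom environment:
  6 × C: 2 H each → 12
  3 × C: 3 H each → 9
  3 × C (aromatic): no H
  2 × N (aromatic): no H
  1 × C (aromatic): 1 H
  1 × O: no H
  Total hydrogens = 22.
Molecular formula: C13H22N2O

C13H22N2O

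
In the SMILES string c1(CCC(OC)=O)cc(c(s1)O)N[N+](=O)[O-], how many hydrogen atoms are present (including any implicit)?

Hydrogens are implicit in SMILES; fill each atom to its normal valence:
  3 × C (aromatic): no H
  3 × O: no H
  2 × C: 2 H each → 4
  1 × C: 3 H
  1 × C (aromatic): 1 H
  1 × C: no H
  1 × N: 1 H
  1 × N (charge +1): no H
  1 × O: 1 H
  1 × O (charge -1): no H
  1 × S (aromatic): no H
  Total hydrogens = 10.

10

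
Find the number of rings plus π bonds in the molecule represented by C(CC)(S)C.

0

Molecular formula from the SMILES: C4H10S.
DoU = (2C + 2 + N − H − X)/2 = (2·4 + 2 + 0 − 10 − 0)/2 = 0/2 = 0.
(Structurally: 0 ring(s) + 0 π bond(s) = 0.)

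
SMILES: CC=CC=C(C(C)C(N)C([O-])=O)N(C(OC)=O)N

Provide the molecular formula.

Heavy atoms from the SMILES: 11 C, 3 N, 4 O.
Implicit hydrogens by atom environment:
  5 × C: 1 H each → 5
  3 × C: 3 H each → 9
  3 × C: no H
  3 × O: no H
  2 × N: 2 H each → 4
  1 × N: no H
  1 × O (charge -1): no H
  Total hydrogens = 18.
Net charge -1.
Molecular formula: C11H18N3O4-

C11H18N3O4-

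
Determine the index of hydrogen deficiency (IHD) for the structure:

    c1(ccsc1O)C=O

4

Molecular formula from the SMILES: C5H4O2S.
DoU = (2C + 2 + N − H − X)/2 = (2·5 + 2 + 0 − 4 − 0)/2 = 8/2 = 4.
(Structurally: 1 ring(s) + 3 π bond(s) = 4.)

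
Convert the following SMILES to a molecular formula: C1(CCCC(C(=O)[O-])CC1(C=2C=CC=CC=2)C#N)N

Heavy atoms from the SMILES: 15 C, 2 N, 2 O.
Implicit hydrogens by atom environment:
  5 × C (aromatic): 1 H each → 5
  4 × C: 2 H each → 8
  3 × C: no H
  2 × C: 1 H each → 2
  1 × C (aromatic): no H
  1 × N: 2 H
  1 × N: no H
  1 × O: no H
  1 × O (charge -1): no H
  Total hydrogens = 17.
Net charge -1.
Molecular formula: C15H17N2O2-

C15H17N2O2-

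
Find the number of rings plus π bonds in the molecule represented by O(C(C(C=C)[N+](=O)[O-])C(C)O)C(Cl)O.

Molecular formula from the SMILES: C7H12ClNO5.
DoU = (2C + 2 + N − H − X)/2 = (2·7 + 2 + 1 − 12 − 1)/2 = 4/2 = 2.
(Structurally: 0 ring(s) + 2 π bond(s) = 2.)

2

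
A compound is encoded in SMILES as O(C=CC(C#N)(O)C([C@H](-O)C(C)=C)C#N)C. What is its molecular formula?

Heavy atoms from the SMILES: 11 C, 2 N, 3 O.
Implicit hydrogens by atom environment:
  4 × C: 1 H each → 4
  4 × C: no H
  2 × C: 3 H each → 6
  2 × N: no H
  2 × O: 1 H each → 2
  1 × C: 2 H
  1 × O: no H
  Total hydrogens = 14.
Molecular formula: C11H14N2O3

C11H14N2O3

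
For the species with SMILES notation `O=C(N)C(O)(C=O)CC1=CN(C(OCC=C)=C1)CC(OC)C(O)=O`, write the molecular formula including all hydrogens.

C15H20N2O7

Heavy atoms from the SMILES: 15 C, 2 N, 7 O.
Implicit hydrogens by atom environment:
  5 × O: no H
  4 × C: 2 H each → 8
  3 × C: 1 H each → 3
  3 × C: no H
  2 × C (aromatic): 1 H each → 2
  2 × C (aromatic): no H
  2 × O: 1 H each → 2
  1 × C: 3 H
  1 × N: 2 H
  1 × N (aromatic): no H
  Total hydrogens = 20.
Molecular formula: C15H20N2O7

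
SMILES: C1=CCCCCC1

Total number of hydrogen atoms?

12

Hydrogens are implicit in SMILES; fill each atom to its normal valence:
  5 × C: 2 H each → 10
  2 × C: 1 H each → 2
  Total hydrogens = 12.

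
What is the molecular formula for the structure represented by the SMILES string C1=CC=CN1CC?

C6H9N

Heavy atoms from the SMILES: 6 C, 1 N.
Implicit hydrogens by atom environment:
  4 × C (aromatic): 1 H each → 4
  1 × C: 3 H
  1 × C: 2 H
  1 × N (aromatic): no H
  Total hydrogens = 9.
Molecular formula: C6H9N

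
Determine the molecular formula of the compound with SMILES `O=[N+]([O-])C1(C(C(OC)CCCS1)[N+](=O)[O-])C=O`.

C8H12N2O6S

Heavy atoms from the SMILES: 8 C, 2 N, 6 O, 1 S.
Implicit hydrogens by atom environment:
  4 × O: no H
  3 × C: 2 H each → 6
  3 × C: 1 H each → 3
  2 × N (charge +1): no H
  2 × O (charge -1): no H
  1 × C: 3 H
  1 × C: no H
  1 × S: no H
  Total hydrogens = 12.
Molecular formula: C8H12N2O6S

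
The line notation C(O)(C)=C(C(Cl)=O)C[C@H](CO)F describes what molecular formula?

Heavy atoms from the SMILES: 7 C, 1 Cl, 1 F, 3 O.
Implicit hydrogens by atom environment:
  3 × C: no H
  2 × C: 2 H each → 4
  2 × O: 1 H each → 2
  1 × C: 3 H
  1 × C: 1 H
  1 × Cl: no H
  1 × F: no H
  1 × O: no H
  Total hydrogens = 10.
Molecular formula: C7H10ClFO3

C7H10ClFO3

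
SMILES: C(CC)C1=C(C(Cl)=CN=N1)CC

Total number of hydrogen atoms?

Hydrogens are implicit in SMILES; fill each atom to its normal valence:
  3 × C: 2 H each → 6
  3 × C (aromatic): no H
  2 × C: 3 H each → 6
  2 × N (aromatic): no H
  1 × C (aromatic): 1 H
  1 × Cl: no H
  Total hydrogens = 13.

13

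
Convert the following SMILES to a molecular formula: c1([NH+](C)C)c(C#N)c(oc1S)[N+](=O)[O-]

Heavy atoms from the SMILES: 7 C, 3 N, 3 O, 1 S.
Implicit hydrogens by atom environment:
  4 × C (aromatic): no H
  2 × C: 3 H each → 6
  1 × C: no H
  1 × N (charge +1): 1 H
  1 × N (charge +1): no H
  1 × N: no H
  1 × O (aromatic): no H
  1 × O: no H
  1 × O (charge -1): no H
  1 × S: 1 H
  Total hydrogens = 8.
Net charge +1.
Molecular formula: C7H8N3O3S+

C7H8N3O3S+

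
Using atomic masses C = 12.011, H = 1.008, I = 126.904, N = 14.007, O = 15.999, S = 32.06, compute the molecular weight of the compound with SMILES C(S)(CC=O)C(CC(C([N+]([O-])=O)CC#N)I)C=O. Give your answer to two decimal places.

384.19

Molecular formula: C10H13IN2O4S.
M = 10×12.011 + 13×1.008 + 1×126.904 + 2×14.007 + 4×15.999 + 1×32.06 = 384.19 g/mol.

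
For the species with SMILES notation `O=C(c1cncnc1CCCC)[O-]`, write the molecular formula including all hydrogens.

C9H11N2O2-

Heavy atoms from the SMILES: 9 C, 2 N, 2 O.
Implicit hydrogens by atom environment:
  3 × C: 2 H each → 6
  2 × C (aromatic): 1 H each → 2
  2 × C (aromatic): no H
  2 × N (aromatic): no H
  1 × C: 3 H
  1 × C: no H
  1 × O: no H
  1 × O (charge -1): no H
  Total hydrogens = 11.
Net charge -1.
Molecular formula: C9H11N2O2-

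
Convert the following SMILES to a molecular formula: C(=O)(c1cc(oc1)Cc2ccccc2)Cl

Heavy atoms from the SMILES: 12 C, 1 Cl, 2 O.
Implicit hydrogens by atom environment:
  7 × C (aromatic): 1 H each → 7
  3 × C (aromatic): no H
  1 × C: 2 H
  1 × C: no H
  1 × Cl: no H
  1 × O (aromatic): no H
  1 × O: no H
  Total hydrogens = 9.
Molecular formula: C12H9ClO2

C12H9ClO2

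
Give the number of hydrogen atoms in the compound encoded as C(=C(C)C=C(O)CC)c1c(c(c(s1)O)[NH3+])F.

Hydrogens are implicit in SMILES; fill each atom to its normal valence:
  4 × C (aromatic): no H
  2 × C: 3 H each → 6
  2 × C: 1 H each → 2
  2 × C: no H
  2 × O: 1 H each → 2
  1 × C: 2 H
  1 × F: no H
  1 × N (charge +1): 3 H
  1 × S (aromatic): no H
  Total hydrogens = 15.

15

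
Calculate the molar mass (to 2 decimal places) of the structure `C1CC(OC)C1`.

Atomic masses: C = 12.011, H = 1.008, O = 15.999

86.13

Molecular formula: C5H10O.
M = 5×12.011 + 10×1.008 + 1×15.999 = 86.13 g/mol.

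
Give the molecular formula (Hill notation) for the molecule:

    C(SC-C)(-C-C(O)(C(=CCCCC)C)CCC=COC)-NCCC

C20H39NO2S

Heavy atoms from the SMILES: 20 C, 1 N, 2 O, 1 S.
Implicit hydrogens by atom environment:
  9 × C: 2 H each → 18
  5 × C: 3 H each → 15
  4 × C: 1 H each → 4
  2 × C: no H
  1 × N: 1 H
  1 × O: 1 H
  1 × O: no H
  1 × S: no H
  Total hydrogens = 39.
Molecular formula: C20H39NO2S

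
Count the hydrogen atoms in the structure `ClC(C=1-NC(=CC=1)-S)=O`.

4

Hydrogens are implicit in SMILES; fill each atom to its normal valence:
  2 × C (aromatic): 1 H each → 2
  2 × C (aromatic): no H
  1 × C: no H
  1 × Cl: no H
  1 × N (aromatic): 1 H
  1 × O: no H
  1 × S: 1 H
  Total hydrogens = 4.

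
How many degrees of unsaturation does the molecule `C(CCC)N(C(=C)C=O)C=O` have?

Molecular formula from the SMILES: C8H13NO2.
DoU = (2C + 2 + N − H − X)/2 = (2·8 + 2 + 1 − 13 − 0)/2 = 6/2 = 3.
(Structurally: 0 ring(s) + 3 π bond(s) = 3.)

3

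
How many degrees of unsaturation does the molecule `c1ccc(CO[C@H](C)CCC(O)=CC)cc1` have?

5

Molecular formula from the SMILES: C14H20O2.
DoU = (2C + 2 + N − H − X)/2 = (2·14 + 2 + 0 − 20 − 0)/2 = 10/2 = 5.
(Structurally: 1 ring(s) + 4 π bond(s) = 5.)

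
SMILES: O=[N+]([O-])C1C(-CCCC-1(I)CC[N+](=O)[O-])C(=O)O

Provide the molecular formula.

C9H13IN2O6

Heavy atoms from the SMILES: 9 C, 1 I, 2 N, 6 O.
Implicit hydrogens by atom environment:
  5 × C: 2 H each → 10
  3 × O: no H
  2 × C: 1 H each → 2
  2 × C: no H
  2 × N (charge +1): no H
  2 × O (charge -1): no H
  1 × I: no H
  1 × O: 1 H
  Total hydrogens = 13.
Molecular formula: C9H13IN2O6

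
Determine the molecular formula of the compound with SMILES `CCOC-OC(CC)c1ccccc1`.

C12H18O2

Heavy atoms from the SMILES: 12 C, 2 O.
Implicit hydrogens by atom environment:
  5 × C (aromatic): 1 H each → 5
  3 × C: 2 H each → 6
  2 × C: 3 H each → 6
  2 × O: no H
  1 × C: 1 H
  1 × C (aromatic): no H
  Total hydrogens = 18.
Molecular formula: C12H18O2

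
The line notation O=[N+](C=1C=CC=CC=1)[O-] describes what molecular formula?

Heavy atoms from the SMILES: 6 C, 1 N, 2 O.
Implicit hydrogens by atom environment:
  5 × C (aromatic): 1 H each → 5
  1 × C (aromatic): no H
  1 × N (charge +1): no H
  1 × O: no H
  1 × O (charge -1): no H
  Total hydrogens = 5.
Molecular formula: C6H5NO2

C6H5NO2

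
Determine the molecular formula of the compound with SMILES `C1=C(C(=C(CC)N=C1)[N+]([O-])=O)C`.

Heavy atoms from the SMILES: 8 C, 2 N, 2 O.
Implicit hydrogens by atom environment:
  3 × C (aromatic): no H
  2 × C: 3 H each → 6
  2 × C (aromatic): 1 H each → 2
  1 × C: 2 H
  1 × N (aromatic): no H
  1 × N (charge +1): no H
  1 × O: no H
  1 × O (charge -1): no H
  Total hydrogens = 10.
Molecular formula: C8H10N2O2

C8H10N2O2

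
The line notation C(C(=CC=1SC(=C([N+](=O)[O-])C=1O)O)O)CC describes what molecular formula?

C9H11NO5S

Heavy atoms from the SMILES: 9 C, 1 N, 5 O, 1 S.
Implicit hydrogens by atom environment:
  4 × C (aromatic): no H
  3 × O: 1 H each → 3
  2 × C: 2 H each → 4
  1 × C: 3 H
  1 × C: 1 H
  1 × C: no H
  1 × N (charge +1): no H
  1 × O: no H
  1 × O (charge -1): no H
  1 × S (aromatic): no H
  Total hydrogens = 11.
Molecular formula: C9H11NO5S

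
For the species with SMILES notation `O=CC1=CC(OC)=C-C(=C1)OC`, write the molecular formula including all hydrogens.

C9H10O3

Heavy atoms from the SMILES: 9 C, 3 O.
Implicit hydrogens by atom environment:
  3 × C (aromatic): 1 H each → 3
  3 × C (aromatic): no H
  3 × O: no H
  2 × C: 3 H each → 6
  1 × C: 1 H
  Total hydrogens = 10.
Molecular formula: C9H10O3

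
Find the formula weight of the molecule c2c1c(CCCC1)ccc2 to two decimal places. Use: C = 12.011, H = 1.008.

132.21

Molecular formula: C10H12.
M = 10×12.011 + 12×1.008 = 132.21 g/mol.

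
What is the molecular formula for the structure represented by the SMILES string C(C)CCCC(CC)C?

C9H20

Heavy atoms from the SMILES: 9 C.
Implicit hydrogens by atom environment:
  5 × C: 2 H each → 10
  3 × C: 3 H each → 9
  1 × C: 1 H
  Total hydrogens = 20.
Molecular formula: C9H20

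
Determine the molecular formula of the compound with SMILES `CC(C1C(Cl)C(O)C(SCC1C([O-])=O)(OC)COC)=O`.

C12H18ClO6S-

Heavy atoms from the SMILES: 12 C, 1 Cl, 6 O, 1 S.
Implicit hydrogens by atom environment:
  4 × C: 1 H each → 4
  4 × O: no H
  3 × C: 3 H each → 9
  3 × C: no H
  2 × C: 2 H each → 4
  1 × Cl: no H
  1 × O: 1 H
  1 × O (charge -1): no H
  1 × S: no H
  Total hydrogens = 18.
Net charge -1.
Molecular formula: C12H18ClO6S-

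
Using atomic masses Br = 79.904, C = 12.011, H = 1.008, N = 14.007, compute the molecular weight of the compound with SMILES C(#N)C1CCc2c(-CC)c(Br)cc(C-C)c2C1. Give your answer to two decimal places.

292.22

Molecular formula: C15H18BrN.
M = 1×79.904 + 15×12.011 + 18×1.008 + 1×14.007 = 292.22 g/mol.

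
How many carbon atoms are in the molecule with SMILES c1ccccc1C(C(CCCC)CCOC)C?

The symbol for carbon appears 16 times in the SMILES. Lowercase c denotes aromatic carbon and counts toward C.

16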